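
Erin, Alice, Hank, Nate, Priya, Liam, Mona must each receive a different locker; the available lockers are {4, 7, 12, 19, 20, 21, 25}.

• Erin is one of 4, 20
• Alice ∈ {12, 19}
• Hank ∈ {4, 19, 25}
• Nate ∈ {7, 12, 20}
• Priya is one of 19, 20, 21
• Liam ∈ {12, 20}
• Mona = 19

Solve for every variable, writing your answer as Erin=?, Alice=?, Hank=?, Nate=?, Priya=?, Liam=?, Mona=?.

Mona's domain is down to {19}, so Mona = 19. So Alice, Hank, Priya can't be 19.
Alice's domain is down to {12}, so Alice = 12. Strike 12 from Nate, Liam.
Liam's domain is down to {20}, so Liam = 20. Eliminate 20 elsewhere: Erin, Nate, Priya.
Erin's domain is down to {4}, so Erin = 4. Remove 4 from Hank.
That leaves Hank = 25.
Nate has just one choice, so Nate = 7.
Priya's domain is down to {21}, so Priya = 21.

Erin=4, Alice=12, Hank=25, Nate=7, Priya=21, Liam=20, Mona=19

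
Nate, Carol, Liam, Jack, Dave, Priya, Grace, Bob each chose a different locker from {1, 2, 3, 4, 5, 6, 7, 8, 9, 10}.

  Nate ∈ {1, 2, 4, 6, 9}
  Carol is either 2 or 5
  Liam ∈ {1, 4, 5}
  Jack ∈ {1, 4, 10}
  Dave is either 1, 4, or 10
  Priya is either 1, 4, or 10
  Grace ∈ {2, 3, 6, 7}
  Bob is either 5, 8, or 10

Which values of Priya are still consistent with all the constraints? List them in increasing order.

1, 4, 10

Jack, Dave, Priya between them cover only {1, 4, 10} — a naked triple. Remove those values from Nate, Liam, Bob.
Liam's domain is down to {5}, so Liam = 5. Eliminate 5 elsewhere: Carol, Bob.
Bob must be 8 (only option left).
That leaves Carol = 2. So Nate, Grace can't be 2.
No further eliminations apply; Priya can still be any of 1, 4, 10.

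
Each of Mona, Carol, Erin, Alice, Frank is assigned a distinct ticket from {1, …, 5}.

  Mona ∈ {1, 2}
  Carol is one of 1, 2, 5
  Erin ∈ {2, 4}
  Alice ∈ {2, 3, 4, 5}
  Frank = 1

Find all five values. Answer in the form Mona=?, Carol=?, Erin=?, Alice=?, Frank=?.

Mona=2, Carol=5, Erin=4, Alice=3, Frank=1

Frank has just one choice, so Frank = 1. Remove 1 from Mona, Carol.
That leaves Mona = 2. So Carol, Erin, Alice can't be 2.
Carol's domain is down to {5}, so Carol = 5. Strike 5 from Alice.
Erin has just one choice, so Erin = 4. So Alice can't be 4.
Alice has just one choice, so Alice = 3.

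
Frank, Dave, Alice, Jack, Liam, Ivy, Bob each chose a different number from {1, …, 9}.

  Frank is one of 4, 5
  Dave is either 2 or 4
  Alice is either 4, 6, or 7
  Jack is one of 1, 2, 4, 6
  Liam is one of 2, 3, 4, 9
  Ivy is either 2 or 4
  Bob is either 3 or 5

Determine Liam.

The 2 variables Dave and Ivy are confined to {2, 4}, which locks those values in; drop them from Frank, Alice, Jack, Liam.
That leaves Frank = 5. So Bob can't be 5.
Bob's domain is down to {3}, so Bob = 3. So Liam can't be 3.
So Liam = 9.

9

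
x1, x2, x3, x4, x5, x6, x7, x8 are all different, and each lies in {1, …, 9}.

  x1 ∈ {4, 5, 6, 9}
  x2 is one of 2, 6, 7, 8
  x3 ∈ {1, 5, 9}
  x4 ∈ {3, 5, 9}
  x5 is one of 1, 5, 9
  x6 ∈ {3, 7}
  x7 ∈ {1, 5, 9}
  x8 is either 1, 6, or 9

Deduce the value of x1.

4

x3, x5, x7 between them cover only {1, 5, 9} — a naked triple. Remove those values from x1, x4, x8.
x4 has just one choice, so x4 = 3. Eliminate 3 elsewhere: x6.
That leaves x6 = 7. Strike 7 from x2.
That leaves x8 = 6. So x1, x2 can't be 6.
So x1 = 4.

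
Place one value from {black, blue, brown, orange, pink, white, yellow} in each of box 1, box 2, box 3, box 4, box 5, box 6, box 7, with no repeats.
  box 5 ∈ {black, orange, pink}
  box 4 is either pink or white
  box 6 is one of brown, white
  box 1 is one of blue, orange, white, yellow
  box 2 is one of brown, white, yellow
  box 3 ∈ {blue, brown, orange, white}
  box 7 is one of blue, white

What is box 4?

Among the 7 variables, black fits only box 5 (and all 7 values in {black, blue, brown, orange, pink, white, yellow} must be used), so box 5 = black.
The 6 still-open variables together cover exactly {blue, brown, orange, pink, white, yellow} — 6 values for 6 variables — and pink appears only in box 4's list, so box 4 = pink.

pink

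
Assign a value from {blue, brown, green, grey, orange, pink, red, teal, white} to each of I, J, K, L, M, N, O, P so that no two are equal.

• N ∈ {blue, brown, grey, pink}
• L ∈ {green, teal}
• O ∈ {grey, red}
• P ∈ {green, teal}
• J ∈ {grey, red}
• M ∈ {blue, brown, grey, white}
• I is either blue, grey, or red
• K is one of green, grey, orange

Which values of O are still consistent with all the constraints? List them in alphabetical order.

J and O between them cover only {grey, red} — a naked pair. Remove those values from I, K, M, N.
I must be blue (only option left). So M, N can't be blue.
L and P between them cover only {green, teal} — a naked pair. Remove those values from K.
K's domain is down to {orange}, so K = orange.
No further eliminations apply; O can still be any of grey, red.

grey, red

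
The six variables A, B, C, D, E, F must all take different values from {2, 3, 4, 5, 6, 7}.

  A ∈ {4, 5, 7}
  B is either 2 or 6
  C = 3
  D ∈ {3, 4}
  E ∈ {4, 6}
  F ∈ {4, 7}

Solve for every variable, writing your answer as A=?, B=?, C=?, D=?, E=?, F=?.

C's domain is down to {3}, so C = 3. Remove 3 from D.
D must be 4 (only option left). So A, E, F can't be 4.
E's domain is down to {6}, so E = 6. Strike 6 from B.
F's domain is down to {7}, so F = 7. Strike 7 from A.
That leaves A = 5.
B must be 2 (only option left).

A=5, B=2, C=3, D=4, E=6, F=7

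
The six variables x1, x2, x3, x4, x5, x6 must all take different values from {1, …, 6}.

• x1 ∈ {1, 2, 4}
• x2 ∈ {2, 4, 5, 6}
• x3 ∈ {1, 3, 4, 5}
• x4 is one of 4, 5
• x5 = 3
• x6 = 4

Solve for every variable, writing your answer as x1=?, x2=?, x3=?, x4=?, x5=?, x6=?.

x1=2, x2=6, x3=1, x4=5, x5=3, x6=4

x5 must be 3 (only option left). Strike 3 from x3.
That leaves x6 = 4. Remove 4 from x1, x2, x3, x4.
x4 has just one choice, so x4 = 5. Eliminate 5 elsewhere: x2, x3.
That leaves x3 = 1. Eliminate 1 elsewhere: x1.
x1's domain is down to {2}, so x1 = 2. So x2 can't be 2.
x2 must be 6 (only option left).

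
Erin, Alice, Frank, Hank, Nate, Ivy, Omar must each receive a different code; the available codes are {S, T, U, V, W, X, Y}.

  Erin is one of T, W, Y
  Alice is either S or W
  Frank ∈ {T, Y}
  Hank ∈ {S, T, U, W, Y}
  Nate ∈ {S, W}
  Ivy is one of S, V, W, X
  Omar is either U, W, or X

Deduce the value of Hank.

U

The 7 variables together cover exactly {S, T, U, V, W, X, Y} — 7 values for 7 variables — and V appears only in Ivy's list, so Ivy = V.
The 6 still-open variables draw from only 6 values {S, T, U, W, X, Y}, so each is used; only Omar can be X, hence Omar = X.
Among the 5 still-open variables, U fits only Hank (and all 5 values in {S, T, U, W, Y} must be used), so Hank = U.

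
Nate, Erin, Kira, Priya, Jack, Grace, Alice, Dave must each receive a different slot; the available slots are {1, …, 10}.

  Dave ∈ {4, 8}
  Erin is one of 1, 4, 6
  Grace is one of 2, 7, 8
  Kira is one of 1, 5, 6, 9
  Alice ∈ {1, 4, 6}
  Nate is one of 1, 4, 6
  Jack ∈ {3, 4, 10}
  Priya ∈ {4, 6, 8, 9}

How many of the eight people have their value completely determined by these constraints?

3

Nate, Erin, Alice share exactly the 3 values {1, 4, 6}; by pigeonhole those values go to them, so strike 1, 4, 6 from Kira, Priya, Jack, Dave.
Dave must be 8 (only option left). Remove 8 from Priya, Grace.
That leaves Priya = 9. Remove 9 from Kira.
Kira must be 5 (only option left).
Determined: Kira=5, Priya=9, Dave=8. The other people each still have more than one consistent value. That makes 3.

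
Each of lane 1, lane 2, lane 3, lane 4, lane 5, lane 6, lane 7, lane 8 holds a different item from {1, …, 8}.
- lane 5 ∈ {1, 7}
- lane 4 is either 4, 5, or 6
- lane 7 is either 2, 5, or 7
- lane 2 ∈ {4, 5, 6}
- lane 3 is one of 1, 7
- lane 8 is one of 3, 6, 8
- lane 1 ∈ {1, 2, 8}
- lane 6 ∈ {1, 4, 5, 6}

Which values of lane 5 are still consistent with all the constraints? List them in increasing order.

1, 7

Among the 8 variables, 3 fits only lane 8 (and all 8 values in {1, 2, 3, 4, 5, 6, 7, 8} must be used), so lane 8 = 3.
The 7 still-open variables together cover exactly {1, 2, 4, 5, 6, 7, 8} — 7 values for 7 variables — and 8 appears only in lane 1's list, so lane 1 = 8.
The 6 still-open variables together cover exactly {1, 2, 4, 5, 6, 7} — 6 values for 6 variables — and 2 appears only in lane 7's list, so lane 7 = 2.
The 2 variables lane 3 and lane 5 are confined to {1, 7}, which locks those values in; drop them from lane 6.
No further eliminations apply; lane 5 can still be any of 1, 7.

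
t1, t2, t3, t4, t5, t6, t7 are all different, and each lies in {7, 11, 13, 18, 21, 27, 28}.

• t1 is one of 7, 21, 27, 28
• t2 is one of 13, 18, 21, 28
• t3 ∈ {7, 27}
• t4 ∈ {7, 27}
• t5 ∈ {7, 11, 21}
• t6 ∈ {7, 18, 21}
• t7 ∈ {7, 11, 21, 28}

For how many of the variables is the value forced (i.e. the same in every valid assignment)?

The 7 variables draw from only 7 values {7, 11, 13, 18, 21, 27, 28}, so each is used; only t2 can be 13, hence t2 = 13.
The 6 still-open variables together cover exactly {7, 11, 18, 21, 27, 28} — 6 values for 6 variables — and 18 appears only in t6's list, so t6 = 18.
The 2 variables t3 and t4 are confined to {7, 27}, which locks those values in; drop them from t1, t5, t7.
Determined: t2=13, t6=18. The other variables each still have more than one consistent value. That makes 2.

2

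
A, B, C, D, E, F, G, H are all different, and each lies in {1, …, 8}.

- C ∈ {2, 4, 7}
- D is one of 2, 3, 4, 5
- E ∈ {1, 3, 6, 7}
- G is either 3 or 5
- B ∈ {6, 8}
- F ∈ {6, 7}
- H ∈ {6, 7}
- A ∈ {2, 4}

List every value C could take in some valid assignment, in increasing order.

Among the 8 variables, 1 fits only E (and all 8 values in {1, 2, 3, 4, 5, 6, 7, 8} must be used), so E = 1.
The 7 still-open variables draw from only 7 values {2, 3, 4, 5, 6, 7, 8}, so each is used; only B can be 8, hence B = 8.
The 2 variables F and H are confined to {6, 7}, which locks those values in; drop them from C.
A and C share exactly the 2 values {2, 4}; by pigeonhole those values go to them, so strike 2, 4 from D.
No further eliminations apply; C can still be any of 2, 4.

2, 4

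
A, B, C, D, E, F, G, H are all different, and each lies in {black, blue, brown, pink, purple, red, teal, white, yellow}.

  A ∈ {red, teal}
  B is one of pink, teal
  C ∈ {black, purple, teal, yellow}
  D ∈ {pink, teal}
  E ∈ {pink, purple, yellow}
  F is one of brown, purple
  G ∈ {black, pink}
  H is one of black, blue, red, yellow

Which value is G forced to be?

black

The 8 variables together cover exactly {black, blue, brown, pink, purple, red, teal, yellow} — 8 values for 8 variables — and blue appears only in H's list, so H = blue.
The 7 still-open variables draw from only 7 values {black, brown, pink, purple, red, teal, yellow}, so each is used; only F can be brown, hence F = brown.
Among the 6 still-open variables, red fits only A (and all 6 values in {black, pink, purple, red, teal, yellow} must be used), so A = red.
The 2 variables B and D are confined to {pink, teal}, which locks those values in; drop them from C, E, G.
So G = black.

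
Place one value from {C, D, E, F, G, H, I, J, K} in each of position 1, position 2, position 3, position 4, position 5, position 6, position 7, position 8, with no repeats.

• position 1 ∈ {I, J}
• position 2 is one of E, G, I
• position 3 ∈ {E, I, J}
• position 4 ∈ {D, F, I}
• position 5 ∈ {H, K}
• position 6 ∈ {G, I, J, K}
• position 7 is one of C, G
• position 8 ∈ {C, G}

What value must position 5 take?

position 7 and position 8 between them cover only {C, G} — a naked pair. Remove those values from position 2, position 6.
position 1, position 2, position 3 share exactly the 3 values {E, I, J}; by pigeonhole those values go to them, so strike E, I, J from position 4, position 6.
position 6's domain is down to {K}, so position 6 = K. Remove K from position 5.
So position 5 = H.

H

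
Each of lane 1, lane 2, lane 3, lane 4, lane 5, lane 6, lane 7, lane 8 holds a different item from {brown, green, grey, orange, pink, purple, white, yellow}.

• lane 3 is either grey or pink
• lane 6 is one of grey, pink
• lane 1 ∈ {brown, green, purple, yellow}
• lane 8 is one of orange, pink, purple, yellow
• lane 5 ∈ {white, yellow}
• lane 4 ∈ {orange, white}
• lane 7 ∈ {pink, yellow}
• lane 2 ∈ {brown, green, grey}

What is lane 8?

purple

lane 3 and lane 6 share exactly the 2 values {grey, pink}; by pigeonhole those values go to them, so strike grey, pink from lane 2, lane 7, lane 8.
lane 7 must be yellow (only option left). Eliminate yellow elsewhere: lane 1, lane 5, lane 8.
That leaves lane 5 = white. Strike white from lane 4.
That leaves lane 4 = orange. So lane 8 can't be orange.
So lane 8 = purple.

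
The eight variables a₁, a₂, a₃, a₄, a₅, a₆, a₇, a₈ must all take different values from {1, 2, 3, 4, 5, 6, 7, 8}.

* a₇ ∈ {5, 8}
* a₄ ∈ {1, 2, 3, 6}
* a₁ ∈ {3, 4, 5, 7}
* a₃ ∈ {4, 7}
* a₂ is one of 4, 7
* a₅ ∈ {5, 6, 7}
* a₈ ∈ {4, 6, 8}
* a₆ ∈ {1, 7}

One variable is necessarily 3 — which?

a₁

The 8 variables together cover exactly {1, 2, 3, 4, 5, 6, 7, 8} — 8 values for 8 variables — and 2 appears only in a₄'s list, so a₄ = 2.
The 7 still-open variables together cover exactly {1, 3, 4, 5, 6, 7, 8} — 7 values for 7 variables — and 1 appears only in a₆'s list, so a₆ = 1.
The 6 still-open variables draw from only 6 values {3, 4, 5, 6, 7, 8}, so each is used; only a₁ can be 3, hence a₁ = 3.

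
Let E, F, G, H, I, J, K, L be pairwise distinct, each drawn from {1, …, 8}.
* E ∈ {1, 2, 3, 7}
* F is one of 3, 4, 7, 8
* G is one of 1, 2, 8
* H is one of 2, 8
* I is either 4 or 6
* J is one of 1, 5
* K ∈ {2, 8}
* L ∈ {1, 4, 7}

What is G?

1

The 8 variables together cover exactly {1, 2, 3, 4, 5, 6, 7, 8} — 8 values for 8 variables — and 5 appears only in J's list, so J = 5.
The 7 still-open variables draw from only 7 values {1, 2, 3, 4, 6, 7, 8}, so each is used; only I can be 6, hence I = 6.
H and K share exactly the 2 values {2, 8}; by pigeonhole those values go to them, so strike 2, 8 from E, F, G.
So G = 1.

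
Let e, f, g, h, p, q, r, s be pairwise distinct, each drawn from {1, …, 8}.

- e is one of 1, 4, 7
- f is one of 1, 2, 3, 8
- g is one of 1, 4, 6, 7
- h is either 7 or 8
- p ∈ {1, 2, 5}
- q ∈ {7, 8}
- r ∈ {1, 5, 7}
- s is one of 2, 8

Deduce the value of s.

Among the 8 variables, 3 fits only f (and all 8 values in {1, 2, 3, 4, 5, 6, 7, 8} must be used), so f = 3.
The 7 still-open variables draw from only 7 values {1, 2, 4, 5, 6, 7, 8}, so each is used; only g can be 6, hence g = 6.
The 6 still-open variables draw from only 6 values {1, 2, 4, 5, 7, 8}, so each is used; only e can be 4, hence e = 4.
h and q between them cover only {7, 8} — a naked pair. Remove those values from r, s.
So s = 2.

2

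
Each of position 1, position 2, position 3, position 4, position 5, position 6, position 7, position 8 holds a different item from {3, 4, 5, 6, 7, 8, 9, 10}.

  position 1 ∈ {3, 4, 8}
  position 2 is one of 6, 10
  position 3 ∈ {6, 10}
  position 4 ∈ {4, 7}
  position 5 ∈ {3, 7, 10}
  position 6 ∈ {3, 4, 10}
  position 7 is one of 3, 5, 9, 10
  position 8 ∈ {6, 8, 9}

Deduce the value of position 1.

8

The 8 variables together cover exactly {3, 4, 5, 6, 7, 8, 9, 10} — 8 values for 8 variables — and 5 appears only in position 7's list, so position 7 = 5.
The 7 still-open variables together cover exactly {3, 4, 6, 7, 8, 9, 10} — 7 values for 7 variables — and 9 appears only in position 8's list, so position 8 = 9.
The 6 still-open variables draw from only 6 values {3, 4, 6, 7, 8, 10}, so each is used; only position 1 can be 8, hence position 1 = 8.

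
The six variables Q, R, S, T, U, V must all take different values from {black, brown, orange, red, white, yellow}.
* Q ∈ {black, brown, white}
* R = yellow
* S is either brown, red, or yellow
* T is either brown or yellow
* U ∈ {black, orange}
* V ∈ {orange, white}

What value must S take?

red

R's domain is down to {yellow}, so R = yellow. Remove yellow from S, T.
T's domain is down to {brown}, so T = brown. Strike brown from Q, S.
So S = red.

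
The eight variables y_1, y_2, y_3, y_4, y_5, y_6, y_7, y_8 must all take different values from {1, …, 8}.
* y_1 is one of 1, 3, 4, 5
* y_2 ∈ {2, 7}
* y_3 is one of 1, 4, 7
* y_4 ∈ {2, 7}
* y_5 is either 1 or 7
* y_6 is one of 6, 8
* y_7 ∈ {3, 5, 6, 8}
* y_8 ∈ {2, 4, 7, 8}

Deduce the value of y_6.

The 2 variables y_2 and y_4 are confined to {2, 7}, which locks those values in; drop them from y_3, y_5, y_8.
That leaves y_5 = 1. Eliminate 1 elsewhere: y_1, y_3.
That leaves y_3 = 4. Eliminate 4 elsewhere: y_1, y_8.
y_8 must be 8 (only option left). Strike 8 from y_6, y_7.
So y_6 = 6.

6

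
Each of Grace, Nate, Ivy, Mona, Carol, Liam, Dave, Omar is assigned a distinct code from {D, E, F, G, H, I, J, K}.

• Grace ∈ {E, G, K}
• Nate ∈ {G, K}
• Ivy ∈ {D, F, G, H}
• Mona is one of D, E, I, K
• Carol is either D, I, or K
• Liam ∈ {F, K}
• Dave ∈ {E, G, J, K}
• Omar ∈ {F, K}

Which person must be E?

Among the 8 variables, H fits only Ivy (and all 8 values in {D, E, F, G, H, I, J, K} must be used), so Ivy = H.
Among the 7 still-open variables, J fits only Dave (and all 7 values in {D, E, F, G, I, J, K} must be used), so Dave = J.
Liam and Omar between them cover only {F, K} — a naked pair. Remove those values from Grace, Nate, Mona, Carol.
Nate's domain is down to {G}, so Nate = G. Strike G from Grace.
So E goes to Grace.

Grace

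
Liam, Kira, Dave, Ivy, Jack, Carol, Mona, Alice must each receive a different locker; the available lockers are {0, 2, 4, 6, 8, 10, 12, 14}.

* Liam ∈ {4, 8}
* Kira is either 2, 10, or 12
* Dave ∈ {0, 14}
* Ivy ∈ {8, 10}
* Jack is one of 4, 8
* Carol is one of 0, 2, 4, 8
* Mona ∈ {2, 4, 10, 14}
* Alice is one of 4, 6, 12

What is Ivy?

The 8 variables draw from only 8 values {0, 2, 4, 6, 8, 10, 12, 14}, so each is used; only Alice can be 6, hence Alice = 6.
The 7 still-open variables draw from only 7 values {0, 2, 4, 8, 10, 12, 14}, so each is used; only Kira can be 12, hence Kira = 12.
The 2 variables Liam and Jack are confined to {4, 8}, which locks those values in; drop them from Ivy, Carol, Mona.
So Ivy = 10.

10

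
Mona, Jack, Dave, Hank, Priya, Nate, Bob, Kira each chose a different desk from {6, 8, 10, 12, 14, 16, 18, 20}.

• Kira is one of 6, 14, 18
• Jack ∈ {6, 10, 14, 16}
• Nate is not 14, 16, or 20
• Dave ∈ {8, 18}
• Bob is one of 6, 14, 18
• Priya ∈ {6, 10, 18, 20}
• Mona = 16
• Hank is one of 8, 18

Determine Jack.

10

Mona must be 16 (only option left). Strike 16 from Jack.
The 7 still-open variables together cover exactly {6, 8, 10, 12, 14, 18, 20} — 7 values for 7 variables — and 12 appears only in Nate's list, so Nate = 12.
The 6 still-open variables together cover exactly {6, 8, 10, 14, 18, 20} — 6 values for 6 variables — and 20 appears only in Priya's list, so Priya = 20.
The 5 still-open variables draw from only 5 values {6, 8, 10, 14, 18}, so each is used; only Jack can be 10, hence Jack = 10.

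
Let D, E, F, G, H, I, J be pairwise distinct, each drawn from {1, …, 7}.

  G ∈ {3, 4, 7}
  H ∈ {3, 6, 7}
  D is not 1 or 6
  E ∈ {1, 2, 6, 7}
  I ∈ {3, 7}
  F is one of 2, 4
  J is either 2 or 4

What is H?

The 7 variables together cover exactly {1, 2, 3, 4, 5, 6, 7} — 7 values for 7 variables — and 1 appears only in E's list, so E = 1.
Among the 6 still-open variables, 5 fits only D (and all 6 values in {2, 3, 4, 5, 6, 7} must be used), so D = 5.
The 5 still-open variables together cover exactly {2, 3, 4, 6, 7} — 5 values for 5 variables — and 6 appears only in H's list, so H = 6.

6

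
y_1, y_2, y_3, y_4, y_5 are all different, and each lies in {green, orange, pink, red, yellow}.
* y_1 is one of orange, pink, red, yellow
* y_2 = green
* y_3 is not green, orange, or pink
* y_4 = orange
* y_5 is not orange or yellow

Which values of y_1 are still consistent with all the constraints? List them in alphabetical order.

pink, red, yellow

y_2's domain is down to {green}, so y_2 = green. So y_5 can't be green.
y_4 must be orange (only option left). Eliminate orange elsewhere: y_1.
No further eliminations apply; y_1 can still be any of pink, red, yellow.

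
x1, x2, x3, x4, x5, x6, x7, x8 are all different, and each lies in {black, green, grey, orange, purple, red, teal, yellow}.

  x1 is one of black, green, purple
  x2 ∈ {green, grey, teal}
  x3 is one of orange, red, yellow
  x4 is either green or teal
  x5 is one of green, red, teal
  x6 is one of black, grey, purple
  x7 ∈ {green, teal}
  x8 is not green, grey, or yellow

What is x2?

grey

The 8 variables draw from only 8 values {black, green, grey, orange, purple, red, teal, yellow}, so each is used; only x3 can be yellow, hence x3 = yellow.
The 7 still-open variables together cover exactly {black, green, grey, orange, purple, red, teal} — 7 values for 7 variables — and orange appears only in x8's list, so x8 = orange.
Among the 6 still-open variables, red fits only x5 (and all 6 values in {black, green, grey, purple, red, teal} must be used), so x5 = red.
The 2 variables x4 and x7 are confined to {green, teal}, which locks those values in; drop them from x1, x2.
So x2 = grey.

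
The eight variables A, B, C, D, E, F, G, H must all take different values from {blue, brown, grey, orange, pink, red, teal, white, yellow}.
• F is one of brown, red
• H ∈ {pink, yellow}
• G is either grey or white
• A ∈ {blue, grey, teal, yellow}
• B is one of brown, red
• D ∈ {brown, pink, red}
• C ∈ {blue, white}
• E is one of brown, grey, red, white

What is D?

The 8 variables draw from only 8 values {blue, brown, grey, pink, red, teal, white, yellow}, so each is used; only A can be teal, hence A = teal.
Among the 7 still-open variables, blue fits only C (and all 7 values in {blue, brown, grey, pink, red, white, yellow} must be used), so C = blue.
The 6 still-open variables draw from only 6 values {brown, grey, pink, red, white, yellow}, so each is used; only H can be yellow, hence H = yellow.
The 5 still-open variables together cover exactly {brown, grey, pink, red, white} — 5 values for 5 variables — and pink appears only in D's list, so D = pink.

pink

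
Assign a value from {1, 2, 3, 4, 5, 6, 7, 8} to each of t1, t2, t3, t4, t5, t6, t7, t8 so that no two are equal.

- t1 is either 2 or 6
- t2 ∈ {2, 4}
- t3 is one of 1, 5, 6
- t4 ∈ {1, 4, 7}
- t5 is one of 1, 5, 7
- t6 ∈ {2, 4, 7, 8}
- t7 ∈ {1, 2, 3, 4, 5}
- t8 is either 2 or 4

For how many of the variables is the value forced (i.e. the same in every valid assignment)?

Among the 8 variables, 3 fits only t7 (and all 8 values in {1, 2, 3, 4, 5, 6, 7, 8} must be used), so t7 = 3.
The 7 still-open variables draw from only 7 values {1, 2, 4, 5, 6, 7, 8}, so each is used; only t6 can be 8, hence t6 = 8.
The 2 variables t2 and t8 are confined to {2, 4}, which locks those values in; drop them from t1, t4.
That leaves t1 = 6. So t3 can't be 6.
Determined: t1=6, t6=8, t7=3. The other variables each still have more than one consistent value. That makes 3.

3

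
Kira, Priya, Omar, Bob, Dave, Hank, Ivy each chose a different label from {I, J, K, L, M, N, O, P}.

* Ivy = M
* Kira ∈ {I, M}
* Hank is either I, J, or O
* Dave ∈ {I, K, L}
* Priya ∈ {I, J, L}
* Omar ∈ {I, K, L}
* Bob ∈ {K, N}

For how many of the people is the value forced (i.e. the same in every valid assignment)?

5

Ivy's domain is down to {M}, so Ivy = M. Strike M from Kira.
That leaves Kira = I. So Priya, Omar, Dave, Hank can't be I.
The 5 still-open variables together cover exactly {J, K, L, N, O} — 5 values for 5 variables — and N appears only in Bob's list, so Bob = N.
Among the 4 still-open variables, O fits only Hank (and all 4 values in {J, K, L, O} must be used), so Hank = O.
The 3 still-open variables draw from only 3 values {J, K, L}, so each is used; only Priya can be J, hence Priya = J.
Determined: Kira=I, Priya=J, Bob=N, Hank=O, Ivy=M. The other people each still have more than one consistent value. That makes 5.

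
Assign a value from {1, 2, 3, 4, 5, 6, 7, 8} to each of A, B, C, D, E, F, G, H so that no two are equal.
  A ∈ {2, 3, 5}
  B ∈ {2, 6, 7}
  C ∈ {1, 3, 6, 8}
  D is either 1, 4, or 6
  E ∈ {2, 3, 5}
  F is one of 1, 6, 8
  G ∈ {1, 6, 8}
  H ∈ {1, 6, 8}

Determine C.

Among the 8 variables, 4 fits only D (and all 8 values in {1, 2, 3, 4, 5, 6, 7, 8} must be used), so D = 4.
The 7 still-open variables draw from only 7 values {1, 2, 3, 5, 6, 7, 8}, so each is used; only B can be 7, hence B = 7.
F, G, H share exactly the 3 values {1, 6, 8}; by pigeonhole those values go to them, so strike 1, 6, 8 from C.
So C = 3.

3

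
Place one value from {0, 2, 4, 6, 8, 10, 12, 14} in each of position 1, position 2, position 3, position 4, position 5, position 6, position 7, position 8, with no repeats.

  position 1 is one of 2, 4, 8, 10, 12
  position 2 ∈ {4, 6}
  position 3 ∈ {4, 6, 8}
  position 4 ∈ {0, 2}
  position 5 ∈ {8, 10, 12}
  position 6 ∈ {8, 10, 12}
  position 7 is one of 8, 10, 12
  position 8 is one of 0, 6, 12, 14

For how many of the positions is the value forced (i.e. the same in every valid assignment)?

The 8 variables together cover exactly {0, 2, 4, 6, 8, 10, 12, 14} — 8 values for 8 variables — and 14 appears only in position 8's list, so position 8 = 14.
Among the 7 still-open variables, 0 fits only position 4 (and all 7 values in {0, 2, 4, 6, 8, 10, 12} must be used), so position 4 = 0.
The 6 still-open variables draw from only 6 values {2, 4, 6, 8, 10, 12}, so each is used; only position 1 can be 2, hence position 1 = 2.
position 5, position 6, position 7 between them cover only {8, 10, 12} — a naked triple. Remove those values from position 3.
Determined: position 1=2, position 4=0, position 8=14. The other positions each still have more than one consistent value. That makes 3.

3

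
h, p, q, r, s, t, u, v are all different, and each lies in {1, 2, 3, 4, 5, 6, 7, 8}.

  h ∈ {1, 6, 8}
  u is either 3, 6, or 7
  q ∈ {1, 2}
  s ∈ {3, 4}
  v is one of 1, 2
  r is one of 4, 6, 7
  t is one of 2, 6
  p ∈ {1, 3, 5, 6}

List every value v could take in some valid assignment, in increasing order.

1, 2

The 8 variables draw from only 8 values {1, 2, 3, 4, 5, 6, 7, 8}, so each is used; only p can be 5, hence p = 5.
Among the 7 still-open variables, 8 fits only h (and all 7 values in {1, 2, 3, 4, 6, 7, 8} must be used), so h = 8.
The 2 variables q and v are confined to {1, 2}, which locks those values in; drop them from t.
t has just one choice, so t = 6. Strike 6 from r, u.
No further eliminations apply; v can still be any of 1, 2.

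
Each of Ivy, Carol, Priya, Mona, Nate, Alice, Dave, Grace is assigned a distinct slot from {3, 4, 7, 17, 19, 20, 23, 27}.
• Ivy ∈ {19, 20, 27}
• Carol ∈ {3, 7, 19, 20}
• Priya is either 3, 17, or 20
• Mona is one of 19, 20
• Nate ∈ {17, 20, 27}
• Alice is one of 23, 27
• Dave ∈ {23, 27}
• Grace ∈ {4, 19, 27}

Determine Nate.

The 8 variables draw from only 8 values {3, 4, 7, 17, 19, 20, 23, 27}, so each is used; only Grace can be 4, hence Grace = 4.
The 7 still-open variables draw from only 7 values {3, 7, 17, 19, 20, 23, 27}, so each is used; only Carol can be 7, hence Carol = 7.
Among the 6 still-open variables, 3 fits only Priya (and all 6 values in {3, 17, 19, 20, 23, 27} must be used), so Priya = 3.
The 5 still-open variables together cover exactly {17, 19, 20, 23, 27} — 5 values for 5 variables — and 17 appears only in Nate's list, so Nate = 17.

17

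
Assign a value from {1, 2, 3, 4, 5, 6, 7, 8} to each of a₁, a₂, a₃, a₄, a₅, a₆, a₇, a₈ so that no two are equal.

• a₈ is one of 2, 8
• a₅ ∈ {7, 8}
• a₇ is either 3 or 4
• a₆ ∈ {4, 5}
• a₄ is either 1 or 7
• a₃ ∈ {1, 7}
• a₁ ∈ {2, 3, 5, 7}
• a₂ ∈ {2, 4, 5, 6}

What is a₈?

Among the 8 variables, 6 fits only a₂ (and all 8 values in {1, 2, 3, 4, 5, 6, 7, 8} must be used), so a₂ = 6.
a₃ and a₄ between them cover only {1, 7} — a naked pair. Remove those values from a₁, a₅.
a₅'s domain is down to {8}, so a₅ = 8. Strike 8 from a₈.
So a₈ = 2.

2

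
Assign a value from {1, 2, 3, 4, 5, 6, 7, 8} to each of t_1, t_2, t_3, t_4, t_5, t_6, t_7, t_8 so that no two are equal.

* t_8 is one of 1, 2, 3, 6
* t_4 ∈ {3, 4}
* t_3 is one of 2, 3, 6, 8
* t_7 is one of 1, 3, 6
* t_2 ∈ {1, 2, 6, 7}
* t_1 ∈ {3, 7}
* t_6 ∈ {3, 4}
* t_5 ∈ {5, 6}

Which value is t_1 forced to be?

7

The 8 variables draw from only 8 values {1, 2, 3, 4, 5, 6, 7, 8}, so each is used; only t_5 can be 5, hence t_5 = 5.
The 7 still-open variables draw from only 7 values {1, 2, 3, 4, 6, 7, 8}, so each is used; only t_3 can be 8, hence t_3 = 8.
t_4 and t_6 share exactly the 2 values {3, 4}; by pigeonhole those values go to them, so strike 3, 4 from t_1, t_7, t_8.
So t_1 = 7.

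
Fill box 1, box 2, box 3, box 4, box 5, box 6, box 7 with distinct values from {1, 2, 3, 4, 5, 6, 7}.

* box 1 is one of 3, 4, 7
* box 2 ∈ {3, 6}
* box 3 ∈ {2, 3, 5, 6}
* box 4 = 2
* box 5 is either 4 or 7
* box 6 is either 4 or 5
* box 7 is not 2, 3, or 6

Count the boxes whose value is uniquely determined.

box 4 must be 2 (only option left). Remove 2 from box 3.
Among the 6 still-open variables, 1 fits only box 7 (and all 6 values in {1, 3, 4, 5, 6, 7} must be used), so box 7 = 1.
Determined: box 4=2, box 7=1. The other boxes each still have more than one consistent value. That makes 2.

2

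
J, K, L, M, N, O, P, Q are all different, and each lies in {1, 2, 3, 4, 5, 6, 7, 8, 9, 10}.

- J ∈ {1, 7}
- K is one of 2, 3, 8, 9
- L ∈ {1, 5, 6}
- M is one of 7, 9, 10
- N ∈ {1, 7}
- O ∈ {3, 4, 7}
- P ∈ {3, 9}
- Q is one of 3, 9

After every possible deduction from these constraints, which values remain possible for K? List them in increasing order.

2, 8

The 2 variables J and N are confined to {1, 7}, which locks those values in; drop them from L, M, O.
P and Q between them cover only {3, 9} — a naked pair. Remove those values from K, M, O.
That leaves M = 10.
O has just one choice, so O = 4.
No further eliminations apply; K can still be any of 2, 8.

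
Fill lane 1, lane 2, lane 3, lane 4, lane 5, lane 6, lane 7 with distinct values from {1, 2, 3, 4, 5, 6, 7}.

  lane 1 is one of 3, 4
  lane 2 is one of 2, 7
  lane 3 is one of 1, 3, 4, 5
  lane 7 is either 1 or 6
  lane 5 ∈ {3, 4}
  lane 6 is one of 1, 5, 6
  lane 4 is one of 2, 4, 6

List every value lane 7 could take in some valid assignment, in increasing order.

1, 6

Among the 7 variables, 7 fits only lane 2 (and all 7 values in {1, 2, 3, 4, 5, 6, 7} must be used), so lane 2 = 7.
Among the 6 still-open variables, 2 fits only lane 4 (and all 6 values in {1, 2, 3, 4, 5, 6} must be used), so lane 4 = 2.
The 2 variables lane 1 and lane 5 are confined to {3, 4}, which locks those values in; drop them from lane 3.
No further eliminations apply; lane 7 can still be any of 1, 6.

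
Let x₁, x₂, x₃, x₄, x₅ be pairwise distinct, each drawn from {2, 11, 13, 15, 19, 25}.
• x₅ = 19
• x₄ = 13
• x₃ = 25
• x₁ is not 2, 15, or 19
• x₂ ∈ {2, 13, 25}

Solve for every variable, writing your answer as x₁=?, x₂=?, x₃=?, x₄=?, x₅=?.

x₁=11, x₂=2, x₃=25, x₄=13, x₅=19

x₃ must be 25 (only option left). Eliminate 25 elsewhere: x₁, x₂.
That leaves x₄ = 13. Eliminate 13 elsewhere: x₁, x₂.
x₅ must be 19 (only option left).
That leaves x₁ = 11.
x₂ must be 2 (only option left).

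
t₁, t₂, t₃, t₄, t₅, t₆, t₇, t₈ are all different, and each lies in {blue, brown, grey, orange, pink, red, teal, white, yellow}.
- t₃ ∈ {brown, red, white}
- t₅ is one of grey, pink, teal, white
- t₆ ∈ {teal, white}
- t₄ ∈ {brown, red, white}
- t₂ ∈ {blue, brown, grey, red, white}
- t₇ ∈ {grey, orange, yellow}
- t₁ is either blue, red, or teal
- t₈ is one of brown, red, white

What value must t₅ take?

t₃, t₄, t₈ share exactly the 3 values {brown, red, white}; by pigeonhole those values go to them, so strike brown, red, white from t₁, t₂, t₅, t₆.
That leaves t₆ = teal. Strike teal from t₁, t₅.
t₁ must be blue (only option left). So t₂ can't be blue.
t₂ must be grey (only option left). Strike grey from t₅, t₇.
So t₅ = pink.

pink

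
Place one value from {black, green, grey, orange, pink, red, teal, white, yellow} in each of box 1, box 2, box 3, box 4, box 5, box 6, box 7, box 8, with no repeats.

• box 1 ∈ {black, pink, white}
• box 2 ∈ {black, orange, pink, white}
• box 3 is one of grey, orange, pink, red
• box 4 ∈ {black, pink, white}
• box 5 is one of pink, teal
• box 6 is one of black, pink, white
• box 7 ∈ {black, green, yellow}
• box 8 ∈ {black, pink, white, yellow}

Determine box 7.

green

box 1, box 4, box 6 share exactly the 3 values {black, pink, white}; by pigeonhole those values go to them, so strike black, pink, white from box 2, box 3, box 5, box 7, box 8.
box 2's domain is down to {orange}, so box 2 = orange. Strike orange from box 3.
That leaves box 5 = teal.
box 8 has just one choice, so box 8 = yellow. So box 7 can't be yellow.
So box 7 = green.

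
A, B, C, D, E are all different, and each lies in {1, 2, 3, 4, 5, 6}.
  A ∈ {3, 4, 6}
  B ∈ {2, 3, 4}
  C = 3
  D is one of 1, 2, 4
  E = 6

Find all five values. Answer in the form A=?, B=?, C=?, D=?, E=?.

A=4, B=2, C=3, D=1, E=6

C must be 3 (only option left). Remove 3 from A, B.
E has just one choice, so E = 6. Strike 6 from A.
A's domain is down to {4}, so A = 4. Strike 4 from B, D.
B must be 2 (only option left). Eliminate 2 elsewhere: D.
D's domain is down to {1}, so D = 1.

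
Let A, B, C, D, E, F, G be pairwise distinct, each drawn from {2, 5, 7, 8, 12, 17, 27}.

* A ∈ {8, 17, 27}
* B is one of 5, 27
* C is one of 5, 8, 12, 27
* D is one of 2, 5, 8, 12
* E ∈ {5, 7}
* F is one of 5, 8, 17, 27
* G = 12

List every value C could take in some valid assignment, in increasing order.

5, 8, 27

G's domain is down to {12}, so G = 12. Eliminate 12 elsewhere: C, D.
Among the 6 still-open variables, 2 fits only D (and all 6 values in {2, 5, 7, 8, 17, 27} must be used), so D = 2.
Among the 5 still-open variables, 7 fits only E (and all 5 values in {5, 7, 8, 17, 27} must be used), so E = 7.
No further eliminations apply; C can still be any of 5, 8, 27.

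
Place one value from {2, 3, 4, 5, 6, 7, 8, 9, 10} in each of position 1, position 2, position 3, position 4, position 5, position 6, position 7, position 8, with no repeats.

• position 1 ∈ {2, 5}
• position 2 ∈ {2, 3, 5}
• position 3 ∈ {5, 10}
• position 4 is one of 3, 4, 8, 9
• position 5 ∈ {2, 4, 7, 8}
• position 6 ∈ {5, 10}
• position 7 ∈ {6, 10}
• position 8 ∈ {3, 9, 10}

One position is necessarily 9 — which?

The 2 variables position 3 and position 6 are confined to {5, 10}, which locks those values in; drop them from position 1, position 2, position 7, position 8.
That leaves position 1 = 2. Strike 2 from position 2, position 5.
position 2 must be 3 (only option left). Eliminate 3 elsewhere: position 4, position 8.
So 9 goes to position 8.

position 8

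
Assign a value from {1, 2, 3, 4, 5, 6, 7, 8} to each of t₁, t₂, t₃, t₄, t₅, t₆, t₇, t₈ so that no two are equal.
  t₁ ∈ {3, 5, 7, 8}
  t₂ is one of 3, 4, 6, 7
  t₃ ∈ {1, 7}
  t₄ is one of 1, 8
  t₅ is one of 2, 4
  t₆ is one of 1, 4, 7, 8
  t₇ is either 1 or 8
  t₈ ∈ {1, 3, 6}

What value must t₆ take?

Among the 8 variables, 2 fits only t₅ (and all 8 values in {1, 2, 3, 4, 5, 6, 7, 8} must be used), so t₅ = 2.
Among the 7 still-open variables, 5 fits only t₁ (and all 7 values in {1, 3, 4, 5, 6, 7, 8} must be used), so t₁ = 5.
t₄ and t₇ between them cover only {1, 8} — a naked pair. Remove those values from t₃, t₆, t₈.
t₃'s domain is down to {7}, so t₃ = 7. Eliminate 7 elsewhere: t₂, t₆.
So t₆ = 4.

4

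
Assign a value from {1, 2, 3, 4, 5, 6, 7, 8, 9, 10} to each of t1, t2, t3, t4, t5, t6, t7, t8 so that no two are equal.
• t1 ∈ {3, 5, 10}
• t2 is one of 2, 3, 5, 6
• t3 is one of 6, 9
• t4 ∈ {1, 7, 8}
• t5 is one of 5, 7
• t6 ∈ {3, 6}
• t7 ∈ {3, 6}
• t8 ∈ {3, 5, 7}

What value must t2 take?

2

t6 and t7 share exactly the 2 values {3, 6}; by pigeonhole those values go to them, so strike 3, 6 from t1, t2, t3, t8.
t3 has just one choice, so t3 = 9.
The 2 variables t5 and t8 are confined to {5, 7}, which locks those values in; drop them from t1, t2, t4.
So t2 = 2.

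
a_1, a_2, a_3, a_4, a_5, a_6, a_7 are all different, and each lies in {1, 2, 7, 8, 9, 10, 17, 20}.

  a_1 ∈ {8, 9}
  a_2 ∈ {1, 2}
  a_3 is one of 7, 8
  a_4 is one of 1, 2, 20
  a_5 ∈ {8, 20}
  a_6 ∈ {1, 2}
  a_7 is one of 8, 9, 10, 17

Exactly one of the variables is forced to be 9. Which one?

The 2 variables a_2 and a_6 are confined to {1, 2}, which locks those values in; drop them from a_4.
That leaves a_4 = 20. Strike 20 from a_5.
a_5's domain is down to {8}, so a_5 = 8. Strike 8 from a_1, a_3, a_7.
So 9 goes to a_1.

a_1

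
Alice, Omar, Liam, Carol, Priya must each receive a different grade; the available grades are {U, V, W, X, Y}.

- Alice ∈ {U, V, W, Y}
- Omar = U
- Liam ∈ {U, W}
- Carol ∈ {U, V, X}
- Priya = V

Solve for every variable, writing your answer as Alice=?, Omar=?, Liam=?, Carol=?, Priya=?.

Alice=Y, Omar=U, Liam=W, Carol=X, Priya=V

Omar must be U (only option left). Eliminate U elsewhere: Alice, Liam, Carol.
Liam's domain is down to {W}, so Liam = W. So Alice can't be W.
Priya has just one choice, so Priya = V. So Alice, Carol can't be V.
Alice has just one choice, so Alice = Y.
That leaves Carol = X.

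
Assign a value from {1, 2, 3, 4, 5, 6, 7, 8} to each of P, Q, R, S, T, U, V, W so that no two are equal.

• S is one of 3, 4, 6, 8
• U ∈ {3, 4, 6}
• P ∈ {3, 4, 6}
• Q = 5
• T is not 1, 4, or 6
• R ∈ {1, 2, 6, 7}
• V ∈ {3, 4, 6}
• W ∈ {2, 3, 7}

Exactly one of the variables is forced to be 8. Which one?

S

Q must be 5 (only option left). So T can't be 5.
The 7 still-open variables together cover exactly {1, 2, 3, 4, 6, 7, 8} — 7 values for 7 variables — and 1 appears only in R's list, so R = 1.
P, U, V between them cover only {3, 4, 6} — a naked triple. Remove those values from S, T, W.
So 8 goes to S.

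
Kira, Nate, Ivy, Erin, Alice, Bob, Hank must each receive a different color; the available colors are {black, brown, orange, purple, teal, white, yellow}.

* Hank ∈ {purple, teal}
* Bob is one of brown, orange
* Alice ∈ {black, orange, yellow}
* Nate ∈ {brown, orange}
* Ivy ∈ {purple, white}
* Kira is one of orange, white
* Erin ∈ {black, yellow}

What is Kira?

white

Among the 7 variables, teal fits only Hank (and all 7 values in {black, brown, orange, purple, teal, white, yellow} must be used), so Hank = teal.
The 6 still-open variables together cover exactly {black, brown, orange, purple, white, yellow} — 6 values for 6 variables — and purple appears only in Ivy's list, so Ivy = purple.
Among the 5 still-open variables, white fits only Kira (and all 5 values in {black, brown, orange, white, yellow} must be used), so Kira = white.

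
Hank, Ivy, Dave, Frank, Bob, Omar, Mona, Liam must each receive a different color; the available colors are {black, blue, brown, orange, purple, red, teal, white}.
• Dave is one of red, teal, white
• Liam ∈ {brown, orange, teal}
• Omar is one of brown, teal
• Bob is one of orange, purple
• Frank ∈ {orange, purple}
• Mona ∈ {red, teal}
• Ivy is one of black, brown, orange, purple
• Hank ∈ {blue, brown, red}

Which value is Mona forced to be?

red

The 8 variables draw from only 8 values {black, blue, brown, orange, purple, red, teal, white}, so each is used; only Ivy can be black, hence Ivy = black.
The 7 still-open variables draw from only 7 values {blue, brown, orange, purple, red, teal, white}, so each is used; only Hank can be blue, hence Hank = blue.
The 6 still-open variables draw from only 6 values {brown, orange, purple, red, teal, white}, so each is used; only Dave can be white, hence Dave = white.
The 5 still-open variables draw from only 5 values {brown, orange, purple, red, teal}, so each is used; only Mona can be red, hence Mona = red.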